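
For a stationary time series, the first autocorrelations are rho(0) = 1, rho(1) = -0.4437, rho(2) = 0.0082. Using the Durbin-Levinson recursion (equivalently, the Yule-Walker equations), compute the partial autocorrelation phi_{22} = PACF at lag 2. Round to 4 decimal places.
\phi_{22} = -0.2349

The PACF at lag k is phi_{kk}, the last component of the solution
to the Yule-Walker system G_k phi = r_k where
  (G_k)_{ij} = rho(|i - j|), (r_k)_i = rho(i), i,j = 1..k.
Equivalently, Durbin-Levinson gives phi_{kk} iteratively:
  phi_{11} = rho(1)
  phi_{kk} = [rho(k) - sum_{j=1..k-1} phi_{k-1,j} rho(k-j)]
            / [1 - sum_{j=1..k-1} phi_{k-1,j} rho(j)],
  phi_{k,j} = phi_{k-1,j} - phi_{kk} phi_{k-1,k-j},  j = 1..k-1.
Step k = 1:
  phi_11 = rho(1) = -0.4437.
Step k = 2:
  phi_22 = [rho(2) - phi_11 rho(1)] / [1 - phi_11 rho(1)] = [0.0082 - (-0.4437)(-0.4437)] / [1 - (-0.4437)(-0.4437)]
         = -0.18866969 / 0.80313031 = -0.2349.
Therefore phi_{22} = -0.2349.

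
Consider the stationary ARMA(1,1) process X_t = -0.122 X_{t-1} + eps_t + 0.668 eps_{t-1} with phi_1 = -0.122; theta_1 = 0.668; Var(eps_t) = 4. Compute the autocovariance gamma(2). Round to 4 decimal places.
\gamma(2) = -0.2484

Multiply the model equation by X_{t-k} and take expectations. With theta_0 = psi_0 = 1 and psi_j the MA(infinity) weights, this gives
  gamma(k) - sum_i phi_i gamma(k-i) = c_k,
  c_k = sigma^2 * sum_{j=k..q} theta_j psi_{j-k}   (c_k = 0 for k > q),
using gamma(-m) = gamma(m).
psi-weights needed (psi_j = theta_j + sum_i phi_i psi_{j-i}):
  psi_1 = theta_1 + phi_1 = 0.668 + (-0.122) = 0.546
Right-hand sides:
  c_0 = sigma^2 (1 + theta_1 psi_1) = 4 * (1 + (0.668)(0.546)) = 4 * 1.364728 = 5.458912
  c_1 = sigma^2 theta_1 = 4 * (0.668) = 2.672
  c_2 = 0
Equations for k = 0 and k = 1 (AR order 1):
  gamma(0) = phi_1 gamma(1) + c_0
  gamma(1) = phi_1 gamma(0) + c_1
Substituting the second into the first: gamma(0) (1 - phi_1^2) = c_0 + phi_1 c_1, so
  gamma(0) = (c_0 + phi_1 c_1) / (1 - phi_1^2) = (5.458912 + (-0.122)(2.672)) / (1 - (-0.122)^2) = 5.132928 / 0.985116 = 5.210481.
  gamma(1) = phi_1 gamma(0) + c_1 = (-0.122)(5.210481) + (2.672) = 2.036321.
For k = 2 (> q): gamma(2) = phi_1 gamma(1) = (-0.122)(2.036321) = -0.248431.
Therefore gamma(2) = -0.2484 (to 4 decimal places).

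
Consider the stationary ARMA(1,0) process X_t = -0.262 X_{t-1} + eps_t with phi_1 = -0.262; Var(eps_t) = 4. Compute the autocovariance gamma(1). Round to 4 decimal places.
\gamma(1) = -1.1252

Multiply the model equation by X_{t-k} and take expectations. With theta_0 = psi_0 = 1 and psi_j the MA(infinity) weights, this gives
  gamma(k) - sum_i phi_i gamma(k-i) = c_k,
  c_k = sigma^2 * sum_{j=k..q} theta_j psi_{j-k}   (c_k = 0 for k > q),
using gamma(-m) = gamma(m).
Pure AR (q = 0): c_0 = sigma^2 = 4, c_k = 0 for k >= 1.
Equations for k = 0 and k = 1 (AR order 1):
  gamma(0) = phi_1 gamma(1) + c_0
  gamma(1) = phi_1 gamma(0) + c_1
Substituting the second into the first: gamma(0) (1 - phi_1^2) = c_0 + phi_1 c_1, so
  gamma(0) = c_0 / (1 - phi_1^2) = 4 / (1 - (-0.262)^2) = 4 / 0.931356 = 4.294813.
  gamma(1) = phi_1 gamma(0) = (-0.262)(4.294813) = -1.125241.
Therefore gamma(1) = -1.1252 (to 4 decimal places).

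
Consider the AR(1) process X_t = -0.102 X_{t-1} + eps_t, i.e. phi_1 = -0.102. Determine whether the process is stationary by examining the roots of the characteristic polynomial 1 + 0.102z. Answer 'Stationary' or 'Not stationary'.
\text{Stationary}

The AR(p) characteristic polynomial is P(z) = 1 + 0.102z.
Stationarity requires all roots to lie outside the unit circle, i.e. |z| > 1 for every root.
This is linear in z: 1 + (0.102) z = 0  =>  z = -1/(0.102) = -9.803922,  |z| = 9.803922.
Moduli of all roots: 9.8039.
All moduli strictly greater than 1? Yes.
Verdict: Stationary.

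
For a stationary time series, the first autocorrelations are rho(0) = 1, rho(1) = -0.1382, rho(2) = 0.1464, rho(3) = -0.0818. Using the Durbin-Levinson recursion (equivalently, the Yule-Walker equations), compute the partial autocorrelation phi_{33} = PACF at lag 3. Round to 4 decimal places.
\phi_{33} = -0.0480

The PACF at lag k is phi_{kk}, the last component of the solution
to the Yule-Walker system G_k phi = r_k where
  (G_k)_{ij} = rho(|i - j|), (r_k)_i = rho(i), i,j = 1..k.
Equivalently, Durbin-Levinson gives phi_{kk} iteratively:
  phi_{11} = rho(1)
  phi_{kk} = [rho(k) - sum_{j=1..k-1} phi_{k-1,j} rho(k-j)]
            / [1 - sum_{j=1..k-1} phi_{k-1,j} rho(j)],
  phi_{k,j} = phi_{k-1,j} - phi_{kk} phi_{k-1,k-j},  j = 1..k-1.
Step k = 1:
  phi_11 = rho(1) = -0.1382.
Step k = 2:
  phi_22 = [rho(2) - phi_11 rho(1)] / [1 - phi_11 rho(1)] = [0.1464 - (-0.1382)(-0.1382)] / [1 - (-0.1382)(-0.1382)]
         = 0.12730076 / 0.98090076 = 0.129779.
  Update: phi_21 = phi_11 - phi_22 phi_11 = -0.1382 - (0.129779)(-0.1382) = -0.120264.
Step k = 3:
  phi_33 = [rho(3) - phi_21 rho(2) - phi_22 rho(1)] / [1 - phi_21 rho(1) - phi_22 rho(2)]
    numerator   = -0.0818 - (-0.120264)(0.1464) - (0.129779)(-0.1382) = -0.04625776
    denominator = 1 - (-0.120264)(-0.1382) - (0.129779)(0.1464) = 0.96437974
  phi_33 = -0.04625776 / 0.96437974 = -0.048.
Therefore phi_{33} = -0.0480.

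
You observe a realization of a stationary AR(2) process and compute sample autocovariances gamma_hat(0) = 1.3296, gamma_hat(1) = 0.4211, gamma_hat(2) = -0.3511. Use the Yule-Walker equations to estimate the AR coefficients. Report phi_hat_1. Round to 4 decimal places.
\hat\phi_{1} = 0.4450

The Yule-Walker equations for an AR(p) process read, in matrix form,
  Gamma_p phi = r_p,   with   (Gamma_p)_{ij} = gamma(|i - j|),
                       (r_p)_i = gamma(i),   i,j = 1..p.
Substitute the sample gammas (Toeplitz matrix and right-hand side of size 2):
  Gamma_p = [[1.3296, 0.4211], [0.4211, 1.3296]]
  r_p     = [0.4211, -0.3511]
Written out:
  1.3296 phi_1 + 0.4211 phi_2 = 0.4211
  0.4211 phi_1 + 1.3296 phi_2 = -0.3511
Solve by Cramer's rule:
  det = gamma(0)^2 - gamma(1)^2 = (1.3296)^2 - (0.4211)^2 = 1.76783616 - 0.17732521 = 1.59051095
  phi_hat_1 = [gamma(1) gamma(0) - gamma(1) gamma(2)] / det = [(0.4211)(1.3296) - (0.4211)(-0.3511)] / 1.59051095 = 0.70774277 / 1.59051095 = 0.445
  phi_hat_2 = [gamma(0) gamma(2) - gamma(1)^2] / det = [(1.3296)(-0.3511) - (0.4211)^2] / 1.59051095 = -0.64414777 / 1.59051095 = -0.405
So phi_hat = [0.4450, -0.4050].
Therefore phi_hat_1 = 0.4450.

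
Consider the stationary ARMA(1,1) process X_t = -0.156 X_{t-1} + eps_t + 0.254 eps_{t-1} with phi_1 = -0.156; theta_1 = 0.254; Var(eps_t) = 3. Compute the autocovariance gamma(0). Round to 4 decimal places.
\gamma(0) = 3.0295

Multiply the model equation by X_{t-k} and take expectations. With theta_0 = psi_0 = 1 and psi_j the MA(infinity) weights, this gives
  gamma(k) - sum_i phi_i gamma(k-i) = c_k,
  c_k = sigma^2 * sum_{j=k..q} theta_j psi_{j-k}   (c_k = 0 for k > q),
using gamma(-m) = gamma(m).
psi-weights needed (psi_j = theta_j + sum_i phi_i psi_{j-i}):
  psi_1 = theta_1 + phi_1 = 0.254 + (-0.156) = 0.098
Right-hand sides:
  c_0 = sigma^2 (1 + theta_1 psi_1) = 3 * (1 + (0.254)(0.098)) = 3 * 1.024892 = 3.074676
  c_1 = sigma^2 theta_1 = 3 * (0.254) = 0.762
  c_2 = 0
Equations for k = 0 and k = 1 (AR order 1):
  gamma(0) = phi_1 gamma(1) + c_0
  gamma(1) = phi_1 gamma(0) + c_1
Substituting the second into the first: gamma(0) (1 - phi_1^2) = c_0 + phi_1 c_1, so
  gamma(0) = (c_0 + phi_1 c_1) / (1 - phi_1^2) = (3.074676 + (-0.156)(0.762)) / (1 - (-0.156)^2) = 2.955804 / 0.975664 = 3.029531.
Therefore gamma(0) = 3.0295 (to 4 decimal places).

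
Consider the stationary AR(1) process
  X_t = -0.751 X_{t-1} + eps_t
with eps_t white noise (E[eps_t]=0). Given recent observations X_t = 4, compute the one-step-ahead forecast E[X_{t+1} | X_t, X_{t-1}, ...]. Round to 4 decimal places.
E[X_{t+1} \mid \mathcal F_t] = -3.0040

For an AR(p) model X_t = c + sum_i phi_i X_{t-i} + eps_t, the
one-step-ahead conditional mean is
  E[X_{t+1} | X_t, ...] = c + sum_i phi_i X_{t+1-i}.
Substitute known values:
  E[X_{t+1} | ...] = (-0.751) * (4)
                   = -3.0040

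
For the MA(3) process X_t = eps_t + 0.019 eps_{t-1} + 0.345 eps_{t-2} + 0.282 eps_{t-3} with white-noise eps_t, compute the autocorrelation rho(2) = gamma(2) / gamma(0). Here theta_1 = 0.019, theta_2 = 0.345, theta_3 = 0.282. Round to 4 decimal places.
\rho(2) = 0.2922

For an MA(q) process with theta_0 = 1, the autocovariance is
  gamma(k) = sigma^2 * sum_{i=0..q-k} theta_i * theta_{i+k},
and rho(k) = gamma(k) / gamma(0). Sigma^2 cancels.
  numerator   = (1)*(0.345) + (0.019)*(0.282) = 0.350358.
  denominator = (1)^2 + (0.019)^2 + (0.345)^2 + (0.282)^2 = 1.19891.
  rho(2) = 0.350358 / 1.19891 = 0.2922.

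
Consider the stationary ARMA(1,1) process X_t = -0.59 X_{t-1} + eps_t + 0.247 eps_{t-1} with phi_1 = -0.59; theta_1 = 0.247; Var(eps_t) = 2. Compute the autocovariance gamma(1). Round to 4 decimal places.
\gamma(1) = -0.8990

Multiply the model equation by X_{t-k} and take expectations. With theta_0 = psi_0 = 1 and psi_j the MA(infinity) weights, this gives
  gamma(k) - sum_i phi_i gamma(k-i) = c_k,
  c_k = sigma^2 * sum_{j=k..q} theta_j psi_{j-k}   (c_k = 0 for k > q),
using gamma(-m) = gamma(m).
psi-weights needed (psi_j = theta_j + sum_i phi_i psi_{j-i}):
  psi_1 = theta_1 + phi_1 = 0.247 + (-0.59) = -0.343
Right-hand sides:
  c_0 = sigma^2 (1 + theta_1 psi_1) = 2 * (1 + (0.247)(-0.343)) = 2 * 0.915279 = 1.830558
  c_1 = sigma^2 theta_1 = 2 * (0.247) = 0.494
  c_2 = 0
Equations for k = 0 and k = 1 (AR order 1):
  gamma(0) = phi_1 gamma(1) + c_0
  gamma(1) = phi_1 gamma(0) + c_1
Substituting the second into the first: gamma(0) (1 - phi_1^2) = c_0 + phi_1 c_1, so
  gamma(0) = (c_0 + phi_1 c_1) / (1 - phi_1^2) = (1.830558 + (-0.59)(0.494)) / (1 - (-0.59)^2) = 1.539098 / 0.6519 = 2.360942.
  gamma(1) = phi_1 gamma(0) + c_1 = (-0.59)(2.360942) + (0.494) = -0.898956.
Therefore gamma(1) = -0.8990 (to 4 decimal places).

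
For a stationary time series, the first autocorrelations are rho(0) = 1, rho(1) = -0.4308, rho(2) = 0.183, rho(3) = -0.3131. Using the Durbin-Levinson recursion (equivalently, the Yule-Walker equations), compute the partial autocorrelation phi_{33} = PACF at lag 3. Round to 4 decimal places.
\phi_{33} = -0.2890

The PACF at lag k is phi_{kk}, the last component of the solution
to the Yule-Walker system G_k phi = r_k where
  (G_k)_{ij} = rho(|i - j|), (r_k)_i = rho(i), i,j = 1..k.
Equivalently, Durbin-Levinson gives phi_{kk} iteratively:
  phi_{11} = rho(1)
  phi_{kk} = [rho(k) - sum_{j=1..k-1} phi_{k-1,j} rho(k-j)]
            / [1 - sum_{j=1..k-1} phi_{k-1,j} rho(j)],
  phi_{k,j} = phi_{k-1,j} - phi_{kk} phi_{k-1,k-j},  j = 1..k-1.
Step k = 1:
  phi_11 = rho(1) = -0.4308.
Step k = 2:
  phi_22 = [rho(2) - phi_11 rho(1)] / [1 - phi_11 rho(1)] = [0.183 - (-0.4308)(-0.4308)] / [1 - (-0.4308)(-0.4308)]
         = -0.00258864 / 0.81441136 = -0.003179.
  Update: phi_21 = phi_11 - phi_22 phi_11 = -0.4308 - (-0.003179)(-0.4308) = -0.432169.
Step k = 3:
  phi_33 = [rho(3) - phi_21 rho(2) - phi_22 rho(1)] / [1 - phi_21 rho(1) - phi_22 rho(2)]
    numerator   = -0.3131 - (-0.432169)(0.183) - (-0.003179)(-0.4308) = -0.23538233
    denominator = 1 - (-0.432169)(-0.4308) - (-0.003179)(0.183) = 0.81440313
  phi_33 = -0.23538233 / 0.81440313 = -0.289.
Therefore phi_{33} = -0.2890.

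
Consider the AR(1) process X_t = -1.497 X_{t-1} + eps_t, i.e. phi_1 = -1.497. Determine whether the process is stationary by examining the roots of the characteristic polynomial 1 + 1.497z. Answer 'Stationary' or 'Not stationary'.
\text{Not stationary}

The AR(p) characteristic polynomial is P(z) = 1 + 1.497z.
Stationarity requires all roots to lie outside the unit circle, i.e. |z| > 1 for every root.
This is linear in z: 1 + (1.497) z = 0  =>  z = -1/(1.497) = -0.668003,  |z| = 0.668003.
Moduli of all roots: 0.6680.
All moduli strictly greater than 1? No.
Verdict: Not stationary.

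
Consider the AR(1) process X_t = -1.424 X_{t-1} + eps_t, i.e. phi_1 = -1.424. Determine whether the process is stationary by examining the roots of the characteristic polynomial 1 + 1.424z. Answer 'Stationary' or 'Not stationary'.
\text{Not stationary}

The AR(p) characteristic polynomial is P(z) = 1 + 1.424z.
Stationarity requires all roots to lie outside the unit circle, i.e. |z| > 1 for every root.
This is linear in z: 1 + (1.424) z = 0  =>  z = -1/(1.424) = -0.702247,  |z| = 0.702247.
Moduli of all roots: 0.7022.
All moduli strictly greater than 1? No.
Verdict: Not stationary.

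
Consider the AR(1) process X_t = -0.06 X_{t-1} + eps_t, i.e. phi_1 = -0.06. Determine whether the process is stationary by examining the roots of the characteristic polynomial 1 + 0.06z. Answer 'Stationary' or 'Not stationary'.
\text{Stationary}

The AR(p) characteristic polynomial is P(z) = 1 + 0.06z.
Stationarity requires all roots to lie outside the unit circle, i.e. |z| > 1 for every root.
This is linear in z: 1 + (0.06) z = 0  =>  z = -1/(0.06) = -16.666667,  |z| = 16.666667.
Moduli of all roots: 16.6667.
All moduli strictly greater than 1? Yes.
Verdict: Stationary.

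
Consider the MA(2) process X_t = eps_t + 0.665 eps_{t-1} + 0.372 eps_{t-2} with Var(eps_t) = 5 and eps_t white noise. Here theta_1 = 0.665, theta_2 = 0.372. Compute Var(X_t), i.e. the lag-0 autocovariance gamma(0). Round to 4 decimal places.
\gamma(0) = 7.9030

For an MA(q) process X_t = eps_t + sum_i theta_i eps_{t-i} with
Var(eps_t) = sigma^2, the variance is
  gamma(0) = sigma^2 * (1 + sum_i theta_i^2).
  sum_i theta_i^2 = (0.665)^2 + (0.372)^2 = 0.442225 + 0.138384 = 0.580609.
  gamma(0) = 5 * (1 + 0.580609) = 5 * 1.580609 = 7.903045, which rounds to 7.9030.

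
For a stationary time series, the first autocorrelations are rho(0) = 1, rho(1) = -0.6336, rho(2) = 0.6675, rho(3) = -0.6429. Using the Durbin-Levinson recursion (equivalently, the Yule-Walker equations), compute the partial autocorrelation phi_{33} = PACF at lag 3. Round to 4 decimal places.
\phi_{33} = -0.2630

The PACF at lag k is phi_{kk}, the last component of the solution
to the Yule-Walker system G_k phi = r_k where
  (G_k)_{ij} = rho(|i - j|), (r_k)_i = rho(i), i,j = 1..k.
Equivalently, Durbin-Levinson gives phi_{kk} iteratively:
  phi_{11} = rho(1)
  phi_{kk} = [rho(k) - sum_{j=1..k-1} phi_{k-1,j} rho(k-j)]
            / [1 - sum_{j=1..k-1} phi_{k-1,j} rho(j)],
  phi_{k,j} = phi_{k-1,j} - phi_{kk} phi_{k-1,k-j},  j = 1..k-1.
Step k = 1:
  phi_11 = rho(1) = -0.6336.
Step k = 2:
  phi_22 = [rho(2) - phi_11 rho(1)] / [1 - phi_11 rho(1)] = [0.6675 - (-0.6336)(-0.6336)] / [1 - (-0.6336)(-0.6336)]
         = 0.26605104 / 0.59855104 = 0.444492.
  Update: phi_21 = phi_11 - phi_22 phi_11 = -0.6336 - (0.444492)(-0.6336) = -0.35197.
Step k = 3:
  phi_33 = [rho(3) - phi_21 rho(2) - phi_22 rho(1)] / [1 - phi_21 rho(1) - phi_22 rho(2)]
    numerator   = -0.6429 - (-0.35197)(0.6675) - (0.444492)(-0.6336) = -0.12633002
    denominator = 1 - (-0.35197)(-0.6336) - (0.444492)(0.6675) = 0.48029353
  phi_33 = -0.12633002 / 0.48029353 = -0.263.
Therefore phi_{33} = -0.2630.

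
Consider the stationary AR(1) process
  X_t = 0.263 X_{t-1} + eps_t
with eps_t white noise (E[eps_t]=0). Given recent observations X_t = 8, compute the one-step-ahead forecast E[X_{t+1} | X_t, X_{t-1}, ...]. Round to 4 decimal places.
E[X_{t+1} \mid \mathcal F_t] = 2.1040

For an AR(p) model X_t = c + sum_i phi_i X_{t-i} + eps_t, the
one-step-ahead conditional mean is
  E[X_{t+1} | X_t, ...] = c + sum_i phi_i X_{t+1-i}.
Substitute known values:
  E[X_{t+1} | ...] = (0.263) * (8)
                   = 2.1040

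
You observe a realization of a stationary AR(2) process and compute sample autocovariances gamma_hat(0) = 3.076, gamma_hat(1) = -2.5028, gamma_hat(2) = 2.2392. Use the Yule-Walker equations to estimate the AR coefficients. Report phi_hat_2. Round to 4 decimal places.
\hat\phi_{2} = 0.1951

The Yule-Walker equations for an AR(p) process read, in matrix form,
  Gamma_p phi = r_p,   with   (Gamma_p)_{ij} = gamma(|i - j|),
                       (r_p)_i = gamma(i),   i,j = 1..p.
Substitute the sample gammas (Toeplitz matrix and right-hand side of size 2):
  Gamma_p = [[3.076, -2.5028], [-2.5028, 3.076]]
  r_p     = [-2.5028, 2.2392]
Written out:
  3.076 phi_1 - 2.5028 phi_2 = -2.5028
  -2.5028 phi_1 + 3.076 phi_2 = 2.2392
Solve by Cramer's rule:
  det = gamma(0)^2 - gamma(1)^2 = (3.076)^2 - (-2.5028)^2 = 9.461776 - 6.26400784 = 3.19776816
  phi_hat_1 = [gamma(1) gamma(0) - gamma(1) gamma(2)] / det = [(-2.5028)(3.076) - (-2.5028)(2.2392)] / 3.19776816 = -2.09434304 / 3.19776816 = -0.6549
  phi_hat_2 = [gamma(0) gamma(2) - gamma(1)^2] / det = [(3.076)(2.2392) - (-2.5028)^2] / 3.19776816 = 0.62377136 / 3.19776816 = 0.1951
So phi_hat = [-0.6549, 0.1951].
Therefore phi_hat_2 = 0.1951.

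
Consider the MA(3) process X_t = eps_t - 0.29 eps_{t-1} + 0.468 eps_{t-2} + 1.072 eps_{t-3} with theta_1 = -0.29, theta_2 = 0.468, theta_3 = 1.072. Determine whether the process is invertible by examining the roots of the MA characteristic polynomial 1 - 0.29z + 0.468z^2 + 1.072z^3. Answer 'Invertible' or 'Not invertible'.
\text{Not invertible}

The MA(q) characteristic polynomial is P(z) = 1 - 0.29z + 0.468z^2 + 1.072z^3.
Invertibility requires all roots to lie outside the unit circle, i.e. |z| > 1 for every root.
Degree 3: look for a simple real root z0 first, then factor out (1 - z/z0) and solve the remaining quadratic.
Testing z0 = -1.25: P(-1.25) = 1 + (-0.29)(-1.25) + (0.468)(-1.25)^2 + (1.072)(-1.25)^3
  = 1 + (0.3625) + (0.73125) + (-2.09375) = 0.  So z_0 = -1.25 is a root, |z_0| = 1.25.
Divide out the factor (1 + 0.8 z) = (1 - z/z0) (since 1/z0 = -0.8):
  P(z) = (1 + 0.8 z)(1 + (-1.09) z + (1.34) z^2)
  [check: z-coef -1.09 - (-0.8) = -0.29; z^2-coef 1.34 - (-0.8)(-1.09) = 0.468; z^3-coef -(-0.8)(1.34) = 1.072.]
Remaining roots from the quadratic factor 1 + (-1.09) z + (1.34) z^2:
  Set 1 + (-1.09) z + (1.34) z^2 = 0, i.e. a z^2 + b z + c = 0 with a = 1.34, b = -1.09, c = 1.
  Discriminant D = b^2 - 4ac = (-1.09)^2 - 4*(1.34)*1 = 1.1881 - (5.36) = -4.1719.
  D < 0, so the roots are the complex-conjugate pair z = (-b +/- i sqrt(-D)) / (2a) = 0.4067 +/- 0.7621i.
  For a conjugate pair |z|^2 = z * conj(z) = (product of roots) = c/a = 1/(1.34) = 0.746269, so |z| = sqrt(0.746269) = 0.8639 for both roots.
Moduli of all roots: 1.2500, 0.8639, 0.8639.
All moduli strictly greater than 1? No.
Verdict: Not invertible.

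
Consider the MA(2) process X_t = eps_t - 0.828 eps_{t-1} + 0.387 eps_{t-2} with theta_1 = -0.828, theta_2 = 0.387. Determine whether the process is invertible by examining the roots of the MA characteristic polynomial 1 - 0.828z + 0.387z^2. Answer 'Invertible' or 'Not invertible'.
\text{Invertible}

The MA(q) characteristic polynomial is P(z) = 1 - 0.828z + 0.387z^2.
Invertibility requires all roots to lie outside the unit circle, i.e. |z| > 1 for every root.
Set 1 + (-0.828) z + (0.387) z^2 = 0, i.e. a z^2 + b z + c = 0 with a = 0.387, b = -0.828, c = 1.
Discriminant D = b^2 - 4ac = (-0.828)^2 - 4*(0.387)*1 = 0.685584 - (1.548) = -0.862416.
D < 0, so the roots are the complex-conjugate pair z = (-b +/- i sqrt(-D)) / (2a) = 1.0698 +/- 1.1998i.
For a conjugate pair |z|^2 = z * conj(z) = (product of roots) = c/a = 1/(0.387) = 2.583979, so |z| = sqrt(2.583979) = 1.6075 for both roots.
Moduli of all roots: 1.6075, 1.6075.
All moduli strictly greater than 1? Yes.
Verdict: Invertible.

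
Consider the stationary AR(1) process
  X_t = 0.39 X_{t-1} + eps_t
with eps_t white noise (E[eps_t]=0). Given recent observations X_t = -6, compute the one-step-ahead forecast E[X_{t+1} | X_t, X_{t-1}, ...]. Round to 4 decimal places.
E[X_{t+1} \mid \mathcal F_t] = -2.3400

For an AR(p) model X_t = c + sum_i phi_i X_{t-i} + eps_t, the
one-step-ahead conditional mean is
  E[X_{t+1} | X_t, ...] = c + sum_i phi_i X_{t+1-i}.
Substitute known values:
  E[X_{t+1} | ...] = (0.39) * (-6)
                   = -2.3400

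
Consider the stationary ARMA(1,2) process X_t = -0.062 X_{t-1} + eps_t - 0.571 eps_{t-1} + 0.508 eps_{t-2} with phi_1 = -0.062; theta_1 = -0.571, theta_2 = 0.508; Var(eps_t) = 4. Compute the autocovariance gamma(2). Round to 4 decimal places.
\gamma(2) = 2.2795

Multiply the model equation by X_{t-k} and take expectations. With theta_0 = psi_0 = 1 and psi_j the MA(infinity) weights, this gives
  gamma(k) - sum_i phi_i gamma(k-i) = c_k,
  c_k = sigma^2 * sum_{j=k..q} theta_j psi_{j-k}   (c_k = 0 for k > q),
using gamma(-m) = gamma(m).
psi-weights needed (psi_j = theta_j + sum_i phi_i psi_{j-i}):
  psi_1 = theta_1 + phi_1 = -0.571 + (-0.062) = -0.633
  psi_2 = theta_2 + phi_1 psi_1 = 0.508 + (-0.062)(-0.633) = 0.547246
Right-hand sides:
  c_0 = sigma^2 (1 + theta_1 psi_1 + theta_2 psi_2) = 4 * (1 + (-0.571)(-0.633) + (0.508)(0.547246)) = 4 * 1.639444 = 6.557776
  c_1 = sigma^2 (theta_1 + theta_2 psi_1) = 4 * (-0.571 + (0.508)(-0.633)) = -3.570256
  c_2 = sigma^2 theta_2 = 4 * (0.508) = 2.032
Equations for k = 0 and k = 1 (AR order 1):
  gamma(0) = phi_1 gamma(1) + c_0
  gamma(1) = phi_1 gamma(0) + c_1
Substituting the second into the first: gamma(0) (1 - phi_1^2) = c_0 + phi_1 c_1, so
  gamma(0) = (c_0 + phi_1 c_1) / (1 - phi_1^2) = (6.557776 + (-0.062)(-3.570256)) / (1 - (-0.062)^2) = 6.779132 / 0.996156 = 6.805291.
  gamma(1) = phi_1 gamma(0) + c_1 = (-0.062)(6.805291) + (-3.570256) = -3.992184.
For k = 2: gamma(2) = phi_1 gamma(1) + c_2
  = (-0.062)(-3.992184) + (2.032) = 2.279515.
Therefore gamma(2) = 2.2795 (to 4 decimal places).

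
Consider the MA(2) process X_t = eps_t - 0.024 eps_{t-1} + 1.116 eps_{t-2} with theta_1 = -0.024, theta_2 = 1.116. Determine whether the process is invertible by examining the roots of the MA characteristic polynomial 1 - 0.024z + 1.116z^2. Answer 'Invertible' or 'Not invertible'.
\text{Not invertible}

The MA(q) characteristic polynomial is P(z) = 1 - 0.024z + 1.116z^2.
Invertibility requires all roots to lie outside the unit circle, i.e. |z| > 1 for every root.
Set 1 + (-0.024) z + (1.116) z^2 = 0, i.e. a z^2 + b z + c = 0 with a = 1.116, b = -0.024, c = 1.
Discriminant D = b^2 - 4ac = (-0.024)^2 - 4*(1.116)*1 = 0.000576 - (4.464) = -4.463424.
D < 0, so the roots are the complex-conjugate pair z = (-b +/- i sqrt(-D)) / (2a) = 0.0108 +/- 0.9465i.
For a conjugate pair |z|^2 = z * conj(z) = (product of roots) = c/a = 1/(1.116) = 0.896057, so |z| = sqrt(0.896057) = 0.9466 for both roots.
Moduli of all roots: 0.9466, 0.9466.
All moduli strictly greater than 1? No.
Verdict: Not invertible.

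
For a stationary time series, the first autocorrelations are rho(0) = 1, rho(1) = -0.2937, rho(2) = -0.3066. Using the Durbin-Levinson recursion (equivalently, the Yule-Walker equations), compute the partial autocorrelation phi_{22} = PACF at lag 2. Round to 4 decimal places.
\phi_{22} = -0.4299

The PACF at lag k is phi_{kk}, the last component of the solution
to the Yule-Walker system G_k phi = r_k where
  (G_k)_{ij} = rho(|i - j|), (r_k)_i = rho(i), i,j = 1..k.
Equivalently, Durbin-Levinson gives phi_{kk} iteratively:
  phi_{11} = rho(1)
  phi_{kk} = [rho(k) - sum_{j=1..k-1} phi_{k-1,j} rho(k-j)]
            / [1 - sum_{j=1..k-1} phi_{k-1,j} rho(j)],
  phi_{k,j} = phi_{k-1,j} - phi_{kk} phi_{k-1,k-j},  j = 1..k-1.
Step k = 1:
  phi_11 = rho(1) = -0.2937.
Step k = 2:
  phi_22 = [rho(2) - phi_11 rho(1)] / [1 - phi_11 rho(1)] = [-0.3066 - (-0.2937)(-0.2937)] / [1 - (-0.2937)(-0.2937)]
         = -0.39285969 / 0.91374031 = -0.4299.
Therefore phi_{22} = -0.4299.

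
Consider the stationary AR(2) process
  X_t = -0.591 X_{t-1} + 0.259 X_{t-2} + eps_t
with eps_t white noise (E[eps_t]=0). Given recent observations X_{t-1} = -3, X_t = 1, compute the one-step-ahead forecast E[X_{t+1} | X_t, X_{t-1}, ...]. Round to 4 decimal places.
E[X_{t+1} \mid \mathcal F_t] = -1.3680

For an AR(p) model X_t = c + sum_i phi_i X_{t-i} + eps_t, the
one-step-ahead conditional mean is
  E[X_{t+1} | X_t, ...] = c + sum_i phi_i X_{t+1-i}.
Substitute known values:
  E[X_{t+1} | ...] = (-0.591) * (1) + (0.259) * (-3)
                   = -1.3680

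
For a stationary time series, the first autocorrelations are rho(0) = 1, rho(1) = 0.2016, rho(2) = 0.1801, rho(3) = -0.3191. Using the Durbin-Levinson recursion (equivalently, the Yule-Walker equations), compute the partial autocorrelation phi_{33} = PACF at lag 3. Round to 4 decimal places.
\phi_{33} = -0.4040

The PACF at lag k is phi_{kk}, the last component of the solution
to the Yule-Walker system G_k phi = r_k where
  (G_k)_{ij} = rho(|i - j|), (r_k)_i = rho(i), i,j = 1..k.
Equivalently, Durbin-Levinson gives phi_{kk} iteratively:
  phi_{11} = rho(1)
  phi_{kk} = [rho(k) - sum_{j=1..k-1} phi_{k-1,j} rho(k-j)]
            / [1 - sum_{j=1..k-1} phi_{k-1,j} rho(j)],
  phi_{k,j} = phi_{k-1,j} - phi_{kk} phi_{k-1,k-j},  j = 1..k-1.
Step k = 1:
  phi_11 = rho(1) = 0.2016.
Step k = 2:
  phi_22 = [rho(2) - phi_11 rho(1)] / [1 - phi_11 rho(1)] = [0.1801 - (0.2016)(0.2016)] / [1 - (0.2016)(0.2016)]
         = 0.13945744 / 0.95935744 = 0.145365.
  Update: phi_21 = phi_11 - phi_22 phi_11 = 0.2016 - (0.145365)(0.2016) = 0.172294.
Step k = 3:
  phi_33 = [rho(3) - phi_21 rho(2) - phi_22 rho(1)] / [1 - phi_21 rho(1) - phi_22 rho(2)]
    numerator   = -0.3191 - (0.172294)(0.1801) - (0.145365)(0.2016) = -0.37943589
    denominator = 1 - (0.172294)(0.2016) - (0.145365)(0.1801) = 0.93908514
  phi_33 = -0.37943589 / 0.93908514 = -0.404.
Therefore phi_{33} = -0.4040.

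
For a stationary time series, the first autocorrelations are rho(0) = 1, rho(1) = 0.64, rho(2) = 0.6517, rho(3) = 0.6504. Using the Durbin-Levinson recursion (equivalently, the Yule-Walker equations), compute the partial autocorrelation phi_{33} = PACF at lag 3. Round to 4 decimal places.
\phi_{33} = 0.2889

The PACF at lag k is phi_{kk}, the last component of the solution
to the Yule-Walker system G_k phi = r_k where
  (G_k)_{ij} = rho(|i - j|), (r_k)_i = rho(i), i,j = 1..k.
Equivalently, Durbin-Levinson gives phi_{kk} iteratively:
  phi_{11} = rho(1)
  phi_{kk} = [rho(k) - sum_{j=1..k-1} phi_{k-1,j} rho(k-j)]
            / [1 - sum_{j=1..k-1} phi_{k-1,j} rho(j)],
  phi_{k,j} = phi_{k-1,j} - phi_{kk} phi_{k-1,k-j},  j = 1..k-1.
Step k = 1:
  phi_11 = rho(1) = 0.64.
Step k = 2:
  phi_22 = [rho(2) - phi_11 rho(1)] / [1 - phi_11 rho(1)] = [0.6517 - (0.64)(0.64)] / [1 - (0.64)(0.64)]
         = 0.2421 / 0.5904 = 0.410061.
  Update: phi_21 = phi_11 - phi_22 phi_11 = 0.64 - (0.410061)(0.64) = 0.377561.
Step k = 3:
  phi_33 = [rho(3) - phi_21 rho(2) - phi_22 rho(1)] / [1 - phi_21 rho(1) - phi_22 rho(2)]
    numerator   = 0.6504 - (0.377561)(0.6517) - (0.410061)(0.64) = 0.14190449
    denominator = 1 - (0.377561)(0.64) - (0.410061)(0.6517) = 0.49112424
  phi_33 = 0.14190449 / 0.49112424 = 0.2889.
Therefore phi_{33} = 0.2889.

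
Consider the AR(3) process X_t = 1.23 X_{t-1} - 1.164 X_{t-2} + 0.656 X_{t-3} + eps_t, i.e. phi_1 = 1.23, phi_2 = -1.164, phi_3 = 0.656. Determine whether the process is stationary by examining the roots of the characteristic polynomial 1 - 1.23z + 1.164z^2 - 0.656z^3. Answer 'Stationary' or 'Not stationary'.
\text{Stationary}

The AR(p) characteristic polynomial is P(z) = 1 - 1.23z + 1.164z^2 - 0.656z^3.
Stationarity requires all roots to lie outside the unit circle, i.e. |z| > 1 for every root.
Degree 3: look for a simple real root z0 first, then factor out (1 - z/z0) and solve the remaining quadratic.
Testing z0 = 1.25: P(1.25) = 1 + (-1.23)(1.25) + (1.164)(1.25)^2 + (-0.656)(1.25)^3
  = 1 + (-1.5375) + (1.81875) + (-1.28125) = 0.  So z_0 = 1.25 is a root, |z_0| = 1.25.
Divide out the factor (1 - 0.8 z) = (1 - z/z0) (since 1/z0 = 0.8):
  P(z) = (1 - 0.8 z)(1 + (-0.43) z + (0.82) z^2)
  [check: z-coef -0.43 - (0.8) = -1.23; z^2-coef 0.82 - (0.8)(-0.43) = 1.164; z^3-coef -(0.8)(0.82) = -0.656.]
Remaining roots from the quadratic factor 1 + (-0.43) z + (0.82) z^2:
  Set 1 + (-0.43) z + (0.82) z^2 = 0, i.e. a z^2 + b z + c = 0 with a = 0.82, b = -0.43, c = 1.
  Discriminant D = b^2 - 4ac = (-0.43)^2 - 4*(0.82)*1 = 0.1849 - (3.28) = -3.0951.
  D < 0, so the roots are the complex-conjugate pair z = (-b +/- i sqrt(-D)) / (2a) = 0.2622 +/- 1.0727i.
  For a conjugate pair |z|^2 = z * conj(z) = (product of roots) = c/a = 1/(0.82) = 1.219512, so |z| = sqrt(1.219512) = 1.1043 for both roots.
Moduli of all roots: 1.2500, 1.1043, 1.1043.
All moduli strictly greater than 1? Yes.
Verdict: Stationary.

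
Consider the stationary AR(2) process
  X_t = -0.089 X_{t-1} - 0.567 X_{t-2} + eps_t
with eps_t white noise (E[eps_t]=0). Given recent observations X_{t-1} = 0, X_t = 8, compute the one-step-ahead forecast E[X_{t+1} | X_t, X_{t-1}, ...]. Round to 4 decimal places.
E[X_{t+1} \mid \mathcal F_t] = -0.7120

For an AR(p) model X_t = c + sum_i phi_i X_{t-i} + eps_t, the
one-step-ahead conditional mean is
  E[X_{t+1} | X_t, ...] = c + sum_i phi_i X_{t+1-i}.
Substitute known values:
  E[X_{t+1} | ...] = (-0.089) * (8) + (-0.567) * (0)
                   = -0.7120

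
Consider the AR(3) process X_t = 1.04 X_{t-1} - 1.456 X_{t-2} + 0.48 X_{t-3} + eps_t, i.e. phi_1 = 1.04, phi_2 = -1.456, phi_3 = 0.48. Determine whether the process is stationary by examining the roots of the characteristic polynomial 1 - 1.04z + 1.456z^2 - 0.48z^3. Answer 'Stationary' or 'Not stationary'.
\text{Not stationary}

The AR(p) characteristic polynomial is P(z) = 1 - 1.04z + 1.456z^2 - 0.48z^3.
Stationarity requires all roots to lie outside the unit circle, i.e. |z| > 1 for every root.
Degree 3: look for a simple real root z0 first, then factor out (1 - z/z0) and solve the remaining quadratic.
Testing z0 = 2.5: P(2.5) = 1 + (-1.04)(2.5) + (1.456)(2.5)^2 + (-0.48)(2.5)^3
  = 1 + (-2.6) + (9.1) + (-7.5) = 0.  So z_0 = 2.5 is a root, |z_0| = 2.5.
Divide out the factor (1 - 0.4 z) = (1 - z/z0) (since 1/z0 = 0.4):
  P(z) = (1 - 0.4 z)(1 + (-0.64) z + (1.2) z^2)
  [check: z-coef -0.64 - (0.4) = -1.04; z^2-coef 1.2 - (0.4)(-0.64) = 1.456; z^3-coef -(0.4)(1.2) = -0.48.]
Remaining roots from the quadratic factor 1 + (-0.64) z + (1.2) z^2:
  Set 1 + (-0.64) z + (1.2) z^2 = 0, i.e. a z^2 + b z + c = 0 with a = 1.2, b = -0.64, c = 1.
  Discriminant D = b^2 - 4ac = (-0.64)^2 - 4*(1.2)*1 = 0.4096 - (4.8) = -4.3904.
  D < 0, so the roots are the complex-conjugate pair z = (-b +/- i sqrt(-D)) / (2a) = 0.2667 +/- 0.8731i.
  For a conjugate pair |z|^2 = z * conj(z) = (product of roots) = c/a = 1/(1.2) = 0.833333, so |z| = sqrt(0.833333) = 0.9129 for both roots.
Moduli of all roots: 2.5000, 0.9129, 0.9129.
All moduli strictly greater than 1? No.
Verdict: Not stationary.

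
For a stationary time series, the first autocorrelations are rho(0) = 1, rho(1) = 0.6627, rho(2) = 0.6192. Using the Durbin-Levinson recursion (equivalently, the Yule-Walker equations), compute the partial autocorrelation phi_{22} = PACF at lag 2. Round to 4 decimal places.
\phi_{22} = 0.3210

The PACF at lag k is phi_{kk}, the last component of the solution
to the Yule-Walker system G_k phi = r_k where
  (G_k)_{ij} = rho(|i - j|), (r_k)_i = rho(i), i,j = 1..k.
Equivalently, Durbin-Levinson gives phi_{kk} iteratively:
  phi_{11} = rho(1)
  phi_{kk} = [rho(k) - sum_{j=1..k-1} phi_{k-1,j} rho(k-j)]
            / [1 - sum_{j=1..k-1} phi_{k-1,j} rho(j)],
  phi_{k,j} = phi_{k-1,j} - phi_{kk} phi_{k-1,k-j},  j = 1..k-1.
Step k = 1:
  phi_11 = rho(1) = 0.6627.
Step k = 2:
  phi_22 = [rho(2) - phi_11 rho(1)] / [1 - phi_11 rho(1)] = [0.6192 - (0.6627)(0.6627)] / [1 - (0.6627)(0.6627)]
         = 0.18002871 / 0.56082871 = 0.321.
Therefore phi_{22} = 0.3210.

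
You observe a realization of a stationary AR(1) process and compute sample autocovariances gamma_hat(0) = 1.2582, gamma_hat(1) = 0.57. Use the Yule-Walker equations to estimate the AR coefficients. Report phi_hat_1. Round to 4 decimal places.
\hat\phi_{1} = 0.4530

The Yule-Walker equations for an AR(p) process read, in matrix form,
  Gamma_p phi = r_p,   with   (Gamma_p)_{ij} = gamma(|i - j|),
                       (r_p)_i = gamma(i),   i,j = 1..p.
Substitute the sample gammas (Toeplitz matrix and right-hand side of size 1):
  Gamma_p = [[1.2582]]
  r_p     = [0.57]
With p = 1 this is the single equation gamma(0) phi_1 = gamma(1):
  phi_hat_1 = gamma(1) / gamma(0) = 0.57 / 1.2582 = 0.4530.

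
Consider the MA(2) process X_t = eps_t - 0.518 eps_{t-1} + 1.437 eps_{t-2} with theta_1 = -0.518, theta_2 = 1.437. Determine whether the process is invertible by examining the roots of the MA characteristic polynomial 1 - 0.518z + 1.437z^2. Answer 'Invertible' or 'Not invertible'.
\text{Not invertible}

The MA(q) characteristic polynomial is P(z) = 1 - 0.518z + 1.437z^2.
Invertibility requires all roots to lie outside the unit circle, i.e. |z| > 1 for every root.
Set 1 + (-0.518) z + (1.437) z^2 = 0, i.e. a z^2 + b z + c = 0 with a = 1.437, b = -0.518, c = 1.
Discriminant D = b^2 - 4ac = (-0.518)^2 - 4*(1.437)*1 = 0.268324 - (5.748) = -5.479676.
D < 0, so the roots are the complex-conjugate pair z = (-b +/- i sqrt(-D)) / (2a) = 0.1802 +/- 0.8145i.
For a conjugate pair |z|^2 = z * conj(z) = (product of roots) = c/a = 1/(1.437) = 0.695894, so |z| = sqrt(0.695894) = 0.8342 for both roots.
Moduli of all roots: 0.8342, 0.8342.
All moduli strictly greater than 1? No.
Verdict: Not invertible.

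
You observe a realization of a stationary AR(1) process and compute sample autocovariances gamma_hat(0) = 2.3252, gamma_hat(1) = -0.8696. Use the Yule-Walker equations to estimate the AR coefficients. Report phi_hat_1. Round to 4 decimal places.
\hat\phi_{1} = -0.3740

The Yule-Walker equations for an AR(p) process read, in matrix form,
  Gamma_p phi = r_p,   with   (Gamma_p)_{ij} = gamma(|i - j|),
                       (r_p)_i = gamma(i),   i,j = 1..p.
Substitute the sample gammas (Toeplitz matrix and right-hand side of size 1):
  Gamma_p = [[2.3252]]
  r_p     = [-0.8696]
With p = 1 this is the single equation gamma(0) phi_1 = gamma(1):
  phi_hat_1 = gamma(1) / gamma(0) = -0.8696 / 2.3252 = -0.3740.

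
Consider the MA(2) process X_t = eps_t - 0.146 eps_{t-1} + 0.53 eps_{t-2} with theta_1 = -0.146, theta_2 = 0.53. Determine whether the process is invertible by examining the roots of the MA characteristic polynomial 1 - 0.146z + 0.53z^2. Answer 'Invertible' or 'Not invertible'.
\text{Invertible}

The MA(q) characteristic polynomial is P(z) = 1 - 0.146z + 0.53z^2.
Invertibility requires all roots to lie outside the unit circle, i.e. |z| > 1 for every root.
Set 1 + (-0.146) z + (0.53) z^2 = 0, i.e. a z^2 + b z + c = 0 with a = 0.53, b = -0.146, c = 1.
Discriminant D = b^2 - 4ac = (-0.146)^2 - 4*(0.53)*1 = 0.021316 - (2.12) = -2.098684.
D < 0, so the roots are the complex-conjugate pair z = (-b +/- i sqrt(-D)) / (2a) = 0.1377 +/- 1.3667i.
For a conjugate pair |z|^2 = z * conj(z) = (product of roots) = c/a = 1/(0.53) = 1.886792, so |z| = sqrt(1.886792) = 1.3736 for both roots.
Moduli of all roots: 1.3736, 1.3736.
All moduli strictly greater than 1? Yes.
Verdict: Invertible.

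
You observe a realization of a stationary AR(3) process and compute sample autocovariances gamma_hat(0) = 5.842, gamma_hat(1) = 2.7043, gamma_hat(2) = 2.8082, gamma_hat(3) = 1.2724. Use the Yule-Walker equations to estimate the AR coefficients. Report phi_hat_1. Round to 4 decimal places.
\hat\phi_{1} = 0.3480

The Yule-Walker equations for an AR(p) process read, in matrix form,
  Gamma_p phi = r_p,   with   (Gamma_p)_{ij} = gamma(|i - j|),
                       (r_p)_i = gamma(i),   i,j = 1..p.
Substitute the sample gammas (Toeplitz matrix and right-hand side of size 3):
  Gamma_p = [[5.842, 2.7043, 2.8082], [2.7043, 5.842, 2.7043], [2.8082, 2.7043, 5.842]]
  r_p     = [2.7043, 2.8082, 1.2724]
Written out (R1..R3):
  (R1) 5.842 phi_1 + 2.7043 phi_2 + 2.8082 phi_3 = 2.7043
  (R2) 2.7043 phi_1 + 5.842 phi_2 + 2.7043 phi_3 = 2.8082
  (R3) 2.8082 phi_1 + 2.7043 phi_2 + 5.842 phi_3 = 1.2724
Gaussian elimination:
  R2 <- R2 - (2.7043/5.842) R1 = R2 - (0.462907) R1:  4.590162 phi_2 + 1.404366 phi_3 = 1.556362
  R3 <- R3 - (2.8082/5.842) R1 = R3 - (0.480692) R1:  1.404366 phi_2 + 4.492122 phi_3 = -0.027534
  R3 <- R3 - (1.404366/4.590162) R2 = R3 - (0.305951) R2:  4.062454 phi_3 = -0.503705
Back-substitution:
  phi_hat_3 = -0.503705 / 4.062454 = -0.12399
  phi_hat_2 = (1.556362 - (1.404366)(-0.12399)) / 4.590162 = 0.377
  phi_hat_1 = (2.7043 - (2.7043)(0.377) - (2.8082)(-0.12399)) / 5.842 = 0.347992
So phi_hat = [0.3480, 0.3770, -0.1240].
Therefore phi_hat_1 = 0.3480.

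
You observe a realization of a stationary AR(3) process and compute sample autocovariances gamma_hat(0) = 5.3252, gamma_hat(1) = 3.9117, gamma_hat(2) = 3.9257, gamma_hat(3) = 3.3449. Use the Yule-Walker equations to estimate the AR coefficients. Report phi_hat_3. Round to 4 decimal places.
\hat\phi_{3} = 0.0100

The Yule-Walker equations for an AR(p) process read, in matrix form,
  Gamma_p phi = r_p,   with   (Gamma_p)_{ij} = gamma(|i - j|),
                       (r_p)_i = gamma(i),   i,j = 1..p.
Substitute the sample gammas (Toeplitz matrix and right-hand side of size 3):
  Gamma_p = [[5.3252, 3.9117, 3.9257], [3.9117, 5.3252, 3.9117], [3.9257, 3.9117, 5.3252]]
  r_p     = [3.9117, 3.9257, 3.3449]
Written out (R1..R3):
  (R1) 5.3252 phi_1 + 3.9117 phi_2 + 3.9257 phi_3 = 3.9117
  (R2) 3.9117 phi_1 + 5.3252 phi_2 + 3.9117 phi_3 = 3.9257
  (R3) 3.9257 phi_1 + 3.9117 phi_2 + 5.3252 phi_3 = 3.3449
Gaussian elimination:
  R2 <- R2 - (3.9117/5.3252) R1 = R2 - (0.734564) R1:  2.451806 phi_2 + 1.028022 phi_3 = 1.052306
  R3 <- R3 - (3.9257/5.3252) R1 = R3 - (0.737193) R1:  1.028022 phi_2 + 2.431202 phi_3 = 0.461222
  R3 <- R3 - (1.028022/2.451806) R2 = R3 - (0.419292) R2:  2.00016 phi_3 = 0.019999
Back-substitution:
  phi_hat_3 = 0.019999 / 2.00016 = 0.009999
  phi_hat_2 = (1.052306 - (1.028022)(0.009999)) / 2.451806 = 0.425004
  phi_hat_1 = (3.9117 - (3.9117)(0.425004) - (3.9257)(0.009999)) / 5.3252 = 0.415
So phi_hat = [0.4150, 0.4250, 0.0100].
Therefore phi_hat_3 = 0.0100.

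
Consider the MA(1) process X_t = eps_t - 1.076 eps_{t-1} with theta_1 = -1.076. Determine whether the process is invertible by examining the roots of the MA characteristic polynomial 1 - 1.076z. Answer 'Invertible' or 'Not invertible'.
\text{Not invertible}

The MA(q) characteristic polynomial is P(z) = 1 - 1.076z.
Invertibility requires all roots to lie outside the unit circle, i.e. |z| > 1 for every root.
This is linear in z: 1 + (-1.076) z = 0  =>  z = -1/(-1.076) = 0.929368,  |z| = 0.929368.
Moduli of all roots: 0.9294.
All moduli strictly greater than 1? No.
Verdict: Not invertible.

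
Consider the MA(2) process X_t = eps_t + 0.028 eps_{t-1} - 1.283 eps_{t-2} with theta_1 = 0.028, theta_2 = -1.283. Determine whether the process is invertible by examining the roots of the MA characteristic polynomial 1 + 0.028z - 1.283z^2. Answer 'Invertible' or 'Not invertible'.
\text{Not invertible}

The MA(q) characteristic polynomial is P(z) = 1 + 0.028z - 1.283z^2.
Invertibility requires all roots to lie outside the unit circle, i.e. |z| > 1 for every root.
Set 1 + (0.028) z + (-1.283) z^2 = 0, i.e. a z^2 + b z + c = 0 with a = -1.283, b = 0.028, c = 1.
Discriminant D = b^2 - 4ac = (0.028)^2 - 4*(-1.283)*1 = 0.000784 - (-5.132) = 5.132784.
D >= 0, so the roots are real: z = (-b +/- sqrt(D)) / (2a) = (-0.028 +/- 2.265565) / (-2.566).
  z_1 = (-0.028 + 2.265565) / (-2.566) = -0.872,   |z_1| = 0.872.
  z_2 = (-0.028 - 2.265565) / (-2.566) = 0.8938,   |z_2| = 0.8938.
Moduli of all roots: 0.8720, 0.8938.
All moduli strictly greater than 1? No.
Verdict: Not invertible.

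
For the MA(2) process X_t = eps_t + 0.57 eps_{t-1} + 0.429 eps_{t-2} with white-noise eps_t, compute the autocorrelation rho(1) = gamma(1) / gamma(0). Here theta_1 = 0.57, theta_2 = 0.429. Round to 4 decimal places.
\rho(1) = 0.5398

For an MA(q) process with theta_0 = 1, the autocovariance is
  gamma(k) = sigma^2 * sum_{i=0..q-k} theta_i * theta_{i+k},
and rho(k) = gamma(k) / gamma(0). Sigma^2 cancels.
  numerator   = (1)*(0.57) + (0.57)*(0.429) = 0.81453.
  denominator = (1)^2 + (0.57)^2 + (0.429)^2 = 1.508941.
  rho(1) = 0.81453 / 1.508941 = 0.5398.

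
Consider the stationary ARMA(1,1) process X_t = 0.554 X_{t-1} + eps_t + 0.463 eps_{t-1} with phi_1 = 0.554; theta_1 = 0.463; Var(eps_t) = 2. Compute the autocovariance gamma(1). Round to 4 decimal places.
\gamma(1) = 3.6875

Multiply the model equation by X_{t-k} and take expectations. With theta_0 = psi_0 = 1 and psi_j the MA(infinity) weights, this gives
  gamma(k) - sum_i phi_i gamma(k-i) = c_k,
  c_k = sigma^2 * sum_{j=k..q} theta_j psi_{j-k}   (c_k = 0 for k > q),
using gamma(-m) = gamma(m).
psi-weights needed (psi_j = theta_j + sum_i phi_i psi_{j-i}):
  psi_1 = theta_1 + phi_1 = 0.463 + (0.554) = 1.017
Right-hand sides:
  c_0 = sigma^2 (1 + theta_1 psi_1) = 2 * (1 + (0.463)(1.017)) = 2 * 1.470871 = 2.941742
  c_1 = sigma^2 theta_1 = 2 * (0.463) = 0.926
  c_2 = 0
Equations for k = 0 and k = 1 (AR order 1):
  gamma(0) = phi_1 gamma(1) + c_0
  gamma(1) = phi_1 gamma(0) + c_1
Substituting the second into the first: gamma(0) (1 - phi_1^2) = c_0 + phi_1 c_1, so
  gamma(0) = (c_0 + phi_1 c_1) / (1 - phi_1^2) = (2.941742 + (0.554)(0.926)) / (1 - (0.554)^2) = 3.454746 / 0.693084 = 4.984599.
  gamma(1) = phi_1 gamma(0) + c_1 = (0.554)(4.984599) + (0.926) = 3.687468.
Therefore gamma(1) = 3.6875 (to 4 decimal places).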